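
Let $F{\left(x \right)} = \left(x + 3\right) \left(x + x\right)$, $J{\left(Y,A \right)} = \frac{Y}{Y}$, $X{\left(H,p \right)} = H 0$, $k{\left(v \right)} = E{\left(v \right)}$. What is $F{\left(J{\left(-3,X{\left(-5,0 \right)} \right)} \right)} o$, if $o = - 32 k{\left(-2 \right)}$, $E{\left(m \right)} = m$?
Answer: $512$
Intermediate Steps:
$k{\left(v \right)} = v$
$X{\left(H,p \right)} = 0$
$J{\left(Y,A \right)} = 1$
$F{\left(x \right)} = 2 x \left(3 + x\right)$ ($F{\left(x \right)} = \left(3 + x\right) 2 x = 2 x \left(3 + x\right)$)
$o = 64$ ($o = \left(-32\right) \left(-2\right) = 64$)
$F{\left(J{\left(-3,X{\left(-5,0 \right)} \right)} \right)} o = 2 \cdot 1 \left(3 + 1\right) 64 = 2 \cdot 1 \cdot 4 \cdot 64 = 8 \cdot 64 = 512$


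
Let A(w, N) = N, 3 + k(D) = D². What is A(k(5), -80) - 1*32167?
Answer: -32247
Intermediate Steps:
k(D) = -3 + D²
A(k(5), -80) - 1*32167 = -80 - 1*32167 = -80 - 32167 = -32247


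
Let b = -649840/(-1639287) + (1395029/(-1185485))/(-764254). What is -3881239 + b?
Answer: -5764466514997636937287747/1485213124922875530 ≈ -3.8812e+6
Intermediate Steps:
b = 588764899561893923/1485213124922875530 (b = -649840*(-1/1639287) + (1395029*(-1/1185485))*(-1/764254) = 649840/1639287 - 1395029/1185485*(-1/764254) = 649840/1639287 + 1395029/906011653190 = 588764899561893923/1485213124922875530 ≈ 0.39642)
-3881239 + b = -3881239 + 588764899561893923/1485213124922875530 = -5764466514997636937287747/1485213124922875530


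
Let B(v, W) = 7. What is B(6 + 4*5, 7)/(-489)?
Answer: -7/489 ≈ -0.014315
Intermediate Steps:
B(6 + 4*5, 7)/(-489) = 7/(-489) = -1/489*7 = -7/489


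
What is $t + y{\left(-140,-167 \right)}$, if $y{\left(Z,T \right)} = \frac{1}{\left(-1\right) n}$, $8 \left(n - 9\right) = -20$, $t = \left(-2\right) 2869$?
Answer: $- \frac{74596}{13} \approx -5738.2$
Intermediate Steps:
$t = -5738$
$n = \frac{13}{2}$ ($n = 9 + \frac{1}{8} \left(-20\right) = 9 - \frac{5}{2} = \frac{13}{2} \approx 6.5$)
$y{\left(Z,T \right)} = - \frac{2}{13}$ ($y{\left(Z,T \right)} = \frac{1}{\left(-1\right) \frac{13}{2}} = \frac{1}{- \frac{13}{2}} = - \frac{2}{13}$)
$t + y{\left(-140,-167 \right)} = -5738 - \frac{2}{13} = - \frac{74596}{13}$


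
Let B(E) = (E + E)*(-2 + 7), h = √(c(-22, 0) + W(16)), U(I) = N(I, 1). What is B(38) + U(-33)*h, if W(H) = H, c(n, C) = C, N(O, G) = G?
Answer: 384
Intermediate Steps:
U(I) = 1
h = 4 (h = √(0 + 16) = √16 = 4)
B(E) = 10*E (B(E) = (2*E)*5 = 10*E)
B(38) + U(-33)*h = 10*38 + 1*4 = 380 + 4 = 384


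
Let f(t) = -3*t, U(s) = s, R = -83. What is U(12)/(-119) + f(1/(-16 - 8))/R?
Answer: -8087/79016 ≈ -0.10235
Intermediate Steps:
U(12)/(-119) + f(1/(-16 - 8))/R = 12/(-119) - 3/(-16 - 8)/(-83) = 12*(-1/119) - 3/(-24)*(-1/83) = -12/119 - 3*(-1/24)*(-1/83) = -12/119 + (1/8)*(-1/83) = -12/119 - 1/664 = -8087/79016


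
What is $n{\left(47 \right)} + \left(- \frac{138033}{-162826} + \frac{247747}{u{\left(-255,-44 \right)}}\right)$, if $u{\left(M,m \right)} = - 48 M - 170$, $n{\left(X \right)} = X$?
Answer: $\frac{1976106954}{28901615} \approx 68.374$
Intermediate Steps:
$u{\left(M,m \right)} = -170 - 48 M$
$n{\left(47 \right)} + \left(- \frac{138033}{-162826} + \frac{247747}{u{\left(-255,-44 \right)}}\right) = 47 - \left(- \frac{138033}{162826} - \frac{247747}{-170 - -12240}\right) = 47 - \left(- \frac{138033}{162826} - \frac{247747}{-170 + 12240}\right) = 47 + \left(\frac{138033}{162826} + \frac{247747}{12070}\right) = 47 + \frac{617731049}{28901615} = \frac{1976106954}{28901615}$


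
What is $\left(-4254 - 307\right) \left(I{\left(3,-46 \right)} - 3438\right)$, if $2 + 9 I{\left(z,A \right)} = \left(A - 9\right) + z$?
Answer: $15708084$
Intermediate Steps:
$I{\left(z,A \right)} = - \frac{11}{9} + \frac{A}{9} + \frac{z}{9}$ ($I{\left(z,A \right)} = - \frac{2}{9} + \frac{\left(A - 9\right) + z}{9} = - \frac{2}{9} + \frac{\left(-9 + A\right) + z}{9} = - \frac{2}{9} + \frac{-9 + A + z}{9} = - \frac{2}{9} + \left(-1 + \frac{A}{9} + \frac{z}{9}\right) = - \frac{11}{9} + \frac{A}{9} + \frac{z}{9}$)
$\left(-4254 - 307\right) \left(I{\left(3,-46 \right)} - 3438\right) = \left(-4254 - 307\right) \left(\left(- \frac{11}{9} + \frac{1}{9} \left(-46\right) + \frac{1}{9} \cdot 3\right) - 3438\right) = - 4561 \left(\left(- \frac{11}{9} - \frac{46}{9} + \frac{1}{3}\right) - 3438\right) = - 4561 \left(-6 - 3438\right) = \left(-4561\right) \left(-3444\right) = 15708084$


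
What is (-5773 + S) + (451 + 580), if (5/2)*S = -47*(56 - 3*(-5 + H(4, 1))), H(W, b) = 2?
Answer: -5964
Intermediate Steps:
S = -1222 (S = 2*(-47*(56 - 3*(-5 + 2)))/5 = 2*(-47*(56 - 3*(-3)))/5 = 2*(-47*(56 + 9))/5 = 2*(-47*65)/5 = (⅖)*(-3055) = -1222)
(-5773 + S) + (451 + 580) = (-5773 - 1222) + (451 + 580) = -6995 + 1031 = -5964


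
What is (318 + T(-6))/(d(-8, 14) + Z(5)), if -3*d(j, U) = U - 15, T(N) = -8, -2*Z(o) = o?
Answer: -1860/13 ≈ -143.08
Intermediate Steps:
Z(o) = -o/2
d(j, U) = 5 - U/3 (d(j, U) = -(U - 15)/3 = -(-15 + U)/3 = 5 - U/3)
(318 + T(-6))/(d(-8, 14) + Z(5)) = (318 - 8)/((5 - 1/3*14) - 1/2*5) = 310/((5 - 14/3) - 5/2) = 310/(1/3 - 5/2) = 310/(-13/6) = 310*(-6/13) = -1860/13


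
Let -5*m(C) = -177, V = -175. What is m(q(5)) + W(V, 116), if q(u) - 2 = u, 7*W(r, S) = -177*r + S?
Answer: 156694/35 ≈ 4477.0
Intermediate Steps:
W(r, S) = -177*r/7 + S/7 (W(r, S) = (-177*r + S)/7 = (S - 177*r)/7 = -177*r/7 + S/7)
q(u) = 2 + u
m(C) = 177/5 (m(C) = -⅕*(-177) = 177/5)
m(q(5)) + W(V, 116) = 177/5 + (-177/7*(-175) + (⅐)*116) = 177/5 + (4425 + 116/7) = 177/5 + 31091/7 = 156694/35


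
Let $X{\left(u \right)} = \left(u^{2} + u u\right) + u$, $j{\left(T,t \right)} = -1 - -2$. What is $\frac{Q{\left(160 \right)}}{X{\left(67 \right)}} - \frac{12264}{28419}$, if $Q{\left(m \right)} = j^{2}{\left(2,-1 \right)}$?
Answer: $- \frac{36966487}{85683285} \approx -0.43143$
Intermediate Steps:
$j{\left(T,t \right)} = 1$ ($j{\left(T,t \right)} = -1 + 2 = 1$)
$X{\left(u \right)} = u + 2 u^{2}$ ($X{\left(u \right)} = \left(u^{2} + u^{2}\right) + u = 2 u^{2} + u = u + 2 u^{2}$)
$Q{\left(m \right)} = 1$ ($Q{\left(m \right)} = 1^{2} = 1$)
$\frac{Q{\left(160 \right)}}{X{\left(67 \right)}} - \frac{12264}{28419} = 1 \frac{1}{67 \left(1 + 2 \cdot 67\right)} - \frac{12264}{28419} = 1 \frac{1}{67 \left(1 + 134\right)} - \frac{4088}{9473} = 1 \frac{1}{67 \cdot 135} - \frac{4088}{9473} = 1 \cdot \frac{1}{9045} - \frac{4088}{9473} = \frac{1}{9045} - \frac{4088}{9473} = - \frac{36966487}{85683285}$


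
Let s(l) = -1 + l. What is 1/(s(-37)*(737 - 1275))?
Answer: 1/20444 ≈ 4.8914e-5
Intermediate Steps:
1/(s(-37)*(737 - 1275)) = 1/((-1 - 37)*(737 - 1275)) = 1/(-38*(-538)) = 1/20444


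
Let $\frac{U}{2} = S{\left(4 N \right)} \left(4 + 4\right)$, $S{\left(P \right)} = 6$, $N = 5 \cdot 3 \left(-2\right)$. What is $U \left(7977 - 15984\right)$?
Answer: $-768672$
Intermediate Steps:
$N = -30$ ($N = 15 \left(-2\right) = -30$)
$U = 96$ ($U = 2 \cdot 6 \left(4 + 4\right) = 2 \cdot 6 \cdot 8 = 2 \cdot 48 = 96$)
$U \left(7977 - 15984\right) = 96 \left(7977 - 15984\right) = 96 \left(-8007\right) = -768672$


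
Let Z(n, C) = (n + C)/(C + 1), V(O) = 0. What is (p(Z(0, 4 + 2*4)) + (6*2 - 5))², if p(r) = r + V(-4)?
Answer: 10609/169 ≈ 62.775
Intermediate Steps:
Z(n, C) = (C + n)/(1 + C)
p(r) = r (p(r) = r + 0 = r)
(p(Z(0, 4 + 2*4)) + (6*2 - 5))² = (((4 + 2*4) + 0)/(1 + (4 + 2*4)) + (6*2 - 5))² = (((4 + 8) + 0)/(1 + (4 + 8)) + (12 - 5))² = ((12 + 0)/(1 + 12) + 7)² = (12/13 + 7)² = (103/13)² = 10609/169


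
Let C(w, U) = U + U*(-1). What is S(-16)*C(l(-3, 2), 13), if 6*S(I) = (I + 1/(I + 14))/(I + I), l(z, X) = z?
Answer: 0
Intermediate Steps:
C(w, U) = 0 (C(w, U) = U - U = 0)
S(I) = (I + 1/(14 + I))/(12*I) (S(I) = ((I + 1/(I + 14))/(I + I))/6 = ((I + 1/(14 + I))/((2*I)))/6 = ((I + 1/(14 + I))*(1/(2*I)))/6 = ((I + 1/(14 + I))/(2*I))/6 = (I + 1/(14 + I))/(12*I))
S(-16)*C(l(-3, 2), 13) = ((1/12)*(1 + (-16)**2 + 14*(-16))/(-16*(14 - 16)))*0 = ((1/12)*(-1/16)*(1 + 256 - 224)/(-2))*0 = ((1/12)*(-1/16)*(-1/2)*33)*0 = (11/128)*0 = 0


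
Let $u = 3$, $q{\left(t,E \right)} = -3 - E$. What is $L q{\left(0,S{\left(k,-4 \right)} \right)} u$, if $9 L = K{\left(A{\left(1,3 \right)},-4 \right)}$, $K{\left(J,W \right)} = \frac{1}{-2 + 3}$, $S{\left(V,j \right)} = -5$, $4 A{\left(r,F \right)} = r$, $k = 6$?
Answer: $\frac{2}{3} \approx 0.66667$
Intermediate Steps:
$A{\left(r,F \right)} = \frac{r}{4}$
$K{\left(J,W \right)} = 1$ ($K{\left(J,W \right)} = 1^{-1} = 1$)
$L = \frac{1}{9}$ ($L = \frac{1}{9} \cdot 1 = \frac{1}{9} \approx 0.11111$)
$L q{\left(0,S{\left(k,-4 \right)} \right)} u = \frac{-3 - -5}{9} \cdot 3 = \frac{-3 + 5}{9} \cdot 3 = \frac{1}{9} \cdot 2 \cdot 3 = \frac{2}{9} \cdot 3 = \frac{2}{3}$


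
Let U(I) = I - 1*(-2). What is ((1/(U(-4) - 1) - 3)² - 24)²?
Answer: 13456/81 ≈ 166.12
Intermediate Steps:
U(I) = 2 + I (U(I) = I + 2 = 2 + I)
((1/(U(-4) - 1) - 3)² - 24)² = ((1/((2 - 4) - 1) - 3)² - 24)² = ((1/(-2 - 1) - 3)² - 24)² = ((1/(-3) - 3)² - 24)² = ((-⅓ - 3)² - 24)² = ((-10/3)² - 24)² = (100/9 - 24)² = (-116/9)² = 13456/81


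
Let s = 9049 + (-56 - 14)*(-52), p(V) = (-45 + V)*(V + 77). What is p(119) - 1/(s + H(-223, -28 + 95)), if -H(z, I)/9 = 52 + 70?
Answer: 168115863/11591 ≈ 14504.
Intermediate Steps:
p(V) = (-45 + V)*(77 + V)
H(z, I) = -1098 (H(z, I) = -9*(52 + 70) = -9*122 = -1098)
s = 12689 (s = 9049 - 70*(-52) = 9049 + 3640 = 12689)
p(119) - 1/(s + H(-223, -28 + 95)) = (-3465 + 119**2 + 32*119) - 1/(12689 - 1098) = (-3465 + 14161 + 3808) - 1/11591 = 14504 - 1*1/11591 = 14504 - 1/11591 = 168115863/11591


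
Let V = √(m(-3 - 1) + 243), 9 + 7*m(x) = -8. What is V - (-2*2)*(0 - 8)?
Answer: -32 + 2*√2947/7 ≈ -16.490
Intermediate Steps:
m(x) = -17/7 (m(x) = -9/7 + (⅐)*(-8) = -9/7 - 8/7 = -17/7)
V = 2*√2947/7 (V = √(-17/7 + 243) = √(1684/7) = 2*√2947/7 ≈ 15.510)
V - (-2*2)*(0 - 8) = 2*√2947/7 - (-2*2)*(0 - 8) = 2*√2947/7 - (-4)*(-8) = 2*√2947/7 - 1*32 = 2*√2947/7 - 32 = -32 + 2*√2947/7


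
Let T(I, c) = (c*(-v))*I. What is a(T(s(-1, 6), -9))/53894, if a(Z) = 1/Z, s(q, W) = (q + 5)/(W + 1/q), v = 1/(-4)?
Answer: -5/485046 ≈ -1.0308e-5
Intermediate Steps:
v = -¼ (v = 1*(-¼) = -¼ ≈ -0.25000)
s(q, W) = (5 + q)/(W + 1/q)
T(I, c) = I*c/4 (T(I, c) = (c*(-1*(-¼)))*I = (c*(¼))*I = (c/4)*I = I*c/4)
a(T(s(-1, 6), -9))/53894 = 1/(((¼)*(-(5 - 1)/(1 + 6*(-1)))*(-9))*53894) = (1/53894)/((¼)*(-1*4/(1 - 6))*(-9)) = (1/53894)/((¼)*(-1*4/(-5))*(-9)) = (1/53894)/((¼)*(-1*(-⅕)*4)*(-9)) = (1/53894)/((¼)*(⅘)*(-9)) = (1/53894)/(-9/5) = -5/9*1/53894 = -5/485046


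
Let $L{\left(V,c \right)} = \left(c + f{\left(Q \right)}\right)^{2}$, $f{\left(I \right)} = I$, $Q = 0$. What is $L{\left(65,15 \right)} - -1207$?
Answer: $1432$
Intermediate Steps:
$L{\left(V,c \right)} = c^{2}$ ($L{\left(V,c \right)} = \left(c + 0\right)^{2} = c^{2}$)
$L{\left(65,15 \right)} - -1207 = 15^{2} - -1207 = 225 + 1207 = 1432$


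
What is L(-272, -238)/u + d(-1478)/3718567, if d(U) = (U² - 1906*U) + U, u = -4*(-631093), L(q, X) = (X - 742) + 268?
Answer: 3154849795956/2346761603731 ≈ 1.3443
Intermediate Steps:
L(q, X) = -474 + X (L(q, X) = (-742 + X) + 268 = -474 + X)
u = 2524372
d(U) = U² - 1905*U
L(-272, -238)/u + d(-1478)/3718567 = (-474 - 238)/2524372 - 1478*(-1905 - 1478)/3718567 = -712*1/2524372 - 1478*(-3383)*(1/3718567) = -178/631093 + 5000074*(1/3718567) = -178/631093 + 5000074/3718567 = 3154849795956/2346761603731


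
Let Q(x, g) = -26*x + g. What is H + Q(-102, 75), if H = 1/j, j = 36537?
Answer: 99636400/36537 ≈ 2727.0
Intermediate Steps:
Q(x, g) = g - 26*x
H = 1/36537 ≈ 2.7370e-5
H + Q(-102, 75) = 1/36537 + (75 - 26*(-102)) = 1/36537 + (75 + 2652) = 1/36537 + 2727 = 99636400/36537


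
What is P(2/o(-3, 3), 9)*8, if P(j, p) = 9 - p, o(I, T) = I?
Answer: 0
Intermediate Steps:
P(2/o(-3, 3), 9)*8 = (9 - 1*9)*8 = (9 - 9)*8 = 0*8 = 0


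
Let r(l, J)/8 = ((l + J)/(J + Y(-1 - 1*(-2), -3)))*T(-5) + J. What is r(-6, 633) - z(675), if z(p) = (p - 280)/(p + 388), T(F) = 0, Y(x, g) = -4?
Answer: 5382637/1063 ≈ 5063.6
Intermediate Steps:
z(p) = (-280 + p)/(388 + p)
r(l, J) = 8*J (r(l, J) = 8*(((l + J)/(J - 4))*0 + J) = 8*(((J + l)/(-4 + J))*0 + J) = 8*(0 + J) = 8*J)
r(-6, 633) - z(675) = 8*633 - (-280 + 675)/(388 + 675) = 5064 - 395/1063 = 5382637/1063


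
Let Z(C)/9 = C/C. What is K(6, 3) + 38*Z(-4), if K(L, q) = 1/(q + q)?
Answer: 2053/6 ≈ 342.17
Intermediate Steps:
K(L, q) = 1/(2*q)
Z(C) = 9 (Z(C) = 9*(C/C) = 9*1 = 9)
K(6, 3) + 38*Z(-4) = (1/2)/3 + 38*9 = (1/2)*(1/3) + 342 = 1/6 + 342 = 2053/6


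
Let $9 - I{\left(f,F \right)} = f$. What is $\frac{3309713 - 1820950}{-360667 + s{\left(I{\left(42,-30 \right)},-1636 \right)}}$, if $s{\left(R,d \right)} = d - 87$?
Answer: $- \frac{1488763}{362390} \approx -4.1082$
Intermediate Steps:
$I{\left(f,F \right)} = 9 - f$
$s{\left(R,d \right)} = -87 + d$
$\frac{3309713 - 1820950}{-360667 + s{\left(I{\left(42,-30 \right)},-1636 \right)}} = \frac{3309713 - 1820950}{-360667 - 1723} = \frac{1488763}{-360667 - 1723} = \frac{1488763}{-362390} = 1488763 \left(- \frac{1}{362390}\right) = - \frac{1488763}{362390}$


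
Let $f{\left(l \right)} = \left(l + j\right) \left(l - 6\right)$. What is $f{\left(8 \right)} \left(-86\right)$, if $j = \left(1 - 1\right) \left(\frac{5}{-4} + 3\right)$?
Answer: $-1376$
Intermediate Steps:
$j = 0$ ($j = 0 \left(5 \left(- \frac{1}{4}\right) + 3\right) = 0 \left(- \frac{5}{4} + 3\right) = 0 \cdot \frac{7}{4} = 0$)
$f{\left(l \right)} = l \left(-6 + l\right)$ ($f{\left(l \right)} = \left(l + 0\right) \left(l - 6\right) = l \left(-6 + l\right)$)
$f{\left(8 \right)} \left(-86\right) = 8 \left(-6 + 8\right) \left(-86\right) = 8 \cdot 2 \left(-86\right) = 16 \left(-86\right) = -1376$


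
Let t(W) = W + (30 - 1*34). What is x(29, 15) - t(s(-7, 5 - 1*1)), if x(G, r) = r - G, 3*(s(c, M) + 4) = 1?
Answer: -19/3 ≈ -6.3333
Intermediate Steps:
s(c, M) = -11/3 (s(c, M) = -4 + (1/3)*1 = -4 + 1/3 = -11/3)
t(W) = -4 + W (t(W) = W + (30 - 34) = W - 4 = -4 + W)
x(29, 15) - t(s(-7, 5 - 1*1)) = (15 - 1*29) - (-4 - 11/3) = (15 - 29) - 1*(-23/3) = -14 + 23/3 = -19/3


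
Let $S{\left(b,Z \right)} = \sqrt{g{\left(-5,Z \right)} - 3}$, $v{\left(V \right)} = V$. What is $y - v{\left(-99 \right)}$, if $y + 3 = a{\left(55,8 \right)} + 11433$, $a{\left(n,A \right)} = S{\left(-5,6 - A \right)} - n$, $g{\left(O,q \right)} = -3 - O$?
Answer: $11474 + i \approx 11474.0 + 1.0 i$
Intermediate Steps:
$S{\left(b,Z \right)} = i$ ($S{\left(b,Z \right)} = \sqrt{\left(-3 - -5\right) - 3} = \sqrt{\left(-3 + 5\right) - 3} = \sqrt{2 - 3} = \sqrt{-1} = i$)
$a{\left(n,A \right)} = i - n$
$y = 11375 + i$ ($y = -3 + \left(\left(i - 55\right) + 11433\right) = -3 + \left(\left(-55 + i\right) + 11433\right) = -3 + \left(11378 + i\right) = 11375 + i \approx 11375.0 + 1.0 i$)
$y - v{\left(-99 \right)} = \left(11375 + i\right) - -99 = \left(11375 + i\right) + 99 = 11474 + i$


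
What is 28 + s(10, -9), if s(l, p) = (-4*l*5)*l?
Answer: -1972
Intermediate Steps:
s(l, p) = -20*l² (s(l, p) = (-20*l)*l = -20*l²)
28 + s(10, -9) = 28 - 20*10² = 28 - 20*100 = 28 - 2000 = -1972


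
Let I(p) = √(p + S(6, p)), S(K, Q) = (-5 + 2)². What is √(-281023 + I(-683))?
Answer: √(-281023 + I*√674) ≈ 0.024 + 530.12*I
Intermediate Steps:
S(K, Q) = 9 (S(K, Q) = (-3)² = 9)
I(p) = √(9 + p) (I(p) = √(p + 9) = √(9 + p))
√(-281023 + I(-683)) = √(-281023 + √(9 - 683)) = √(-281023 + √(-674)) = √(-281023 + I*√674)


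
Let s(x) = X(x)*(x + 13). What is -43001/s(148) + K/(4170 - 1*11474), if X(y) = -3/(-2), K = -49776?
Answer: -10787800/62997 ≈ -171.24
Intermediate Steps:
X(y) = 3/2 (X(y) = -3*(-½) = 3/2)
s(x) = 39/2 + 3*x/2 (s(x) = 3*(x + 13)/2 = 3*(13 + x)/2 = 39/2 + 3*x/2)
-43001/s(148) + K/(4170 - 1*11474) = -43001/(39/2 + (3/2)*148) - 49776/(4170 - 1*11474) = -43001/(39/2 + 222) - 49776/(4170 - 11474) = -43001/483/2 - 49776/(-7304) = -43001*2/483 - 49776*(-1/7304) = -12286/69 + 6222/913 = -10787800/62997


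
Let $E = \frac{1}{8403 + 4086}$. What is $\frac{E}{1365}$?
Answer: $\frac{1}{17047485} \approx 5.866 \cdot 10^{-8}$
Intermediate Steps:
$E = \frac{1}{12489} \approx 8.007 \cdot 10^{-5}$
$\frac{E}{1365} = \frac{1}{12489 \cdot 1365} = \frac{1}{12489} \cdot \frac{1}{1365} = \frac{1}{17047485}$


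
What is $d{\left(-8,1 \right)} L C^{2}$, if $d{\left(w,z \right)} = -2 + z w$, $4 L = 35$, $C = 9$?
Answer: $- \frac{14175}{2} \approx -7087.5$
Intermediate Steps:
$L = \frac{35}{4}$ ($L = \frac{1}{4} \cdot 35 = \frac{35}{4} \approx 8.75$)
$d{\left(w,z \right)} = -2 + w z$
$d{\left(-8,1 \right)} L C^{2} = \left(-2 - 8\right) \frac{35}{4} \cdot 9^{2} = \left(-2 - 8\right) \frac{35}{4} \cdot 81 = \left(-10\right) \frac{35}{4} \cdot 81 = \left(- \frac{175}{2}\right) 81 = - \frac{14175}{2}$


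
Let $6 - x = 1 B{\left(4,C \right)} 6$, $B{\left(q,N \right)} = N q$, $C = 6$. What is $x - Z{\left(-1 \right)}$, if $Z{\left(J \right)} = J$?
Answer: $-137$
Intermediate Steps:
$x = -138$ ($x = 6 - 1 \cdot 6 \cdot 4 \cdot 6 = 6 - 1 \cdot 24 \cdot 6 = 6 - 24 \cdot 6 = 6 - 144 = -138$)
$x - Z{\left(-1 \right)} = -138 - -1 = -138 + 1 = -137$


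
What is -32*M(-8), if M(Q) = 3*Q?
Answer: 768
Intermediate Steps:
-32*M(-8) = -96*(-8) = -32*(-24) = 768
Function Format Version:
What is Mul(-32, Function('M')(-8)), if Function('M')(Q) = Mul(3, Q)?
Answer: 768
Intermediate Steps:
Mul(-32, Function('M')(-8)) = Mul(-32, Mul(3, -8)) = Mul(-32, -24) = 768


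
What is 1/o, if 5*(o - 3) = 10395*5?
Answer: 1/10398 ≈ 9.6172e-5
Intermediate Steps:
o = 10398 (o = 3 + (10395*5)/5 = 3 + (⅕)*51975 = 3 + 10395 = 10398)
1/o = 1/10398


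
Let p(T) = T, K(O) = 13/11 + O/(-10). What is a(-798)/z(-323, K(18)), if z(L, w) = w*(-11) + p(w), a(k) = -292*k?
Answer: 640794/17 ≈ 37694.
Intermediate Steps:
K(O) = 13/11 - O/10 (K(O) = 13*(1/11) + O*(-⅒) = 13/11 - O/10)
z(L, w) = -10*w (z(L, w) = w*(-11) + w = -11*w + w = -10*w)
a(-798)/z(-323, K(18)) = (-292*(-798))/((-10*(13/11 - ⅒*18))) = 233016/((-10*(13/11 - 9/5))) = 233016/((-10*(-34/55))) = 233016/(68/11) = 233016*(11/68) = 640794/17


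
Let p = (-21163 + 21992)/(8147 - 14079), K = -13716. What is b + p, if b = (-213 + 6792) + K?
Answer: -42337513/5932 ≈ -7137.1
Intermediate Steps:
b = -7137 (b = (-213 + 6792) - 13716 = 6579 - 13716 = -7137)
p = -829/5932 (p = 829/(-5932) = 829*(-1/5932) = -829/5932 ≈ -0.13975)
b + p = -7137 - 829/5932 = -42337513/5932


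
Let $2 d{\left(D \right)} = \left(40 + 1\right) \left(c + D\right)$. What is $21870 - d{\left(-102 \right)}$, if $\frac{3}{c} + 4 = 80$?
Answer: $\frac{3641949}{152} \approx 23960.0$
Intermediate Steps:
$c = \frac{3}{76}$ ($c = \frac{3}{-4 + 80} = \frac{3}{76} \approx 0.039474$)
$d{\left(D \right)} = \frac{123}{152} + \frac{41 D}{2}$ ($d{\left(D \right)} = \frac{\left(40 + 1\right) \left(\frac{3}{76} + D\right)}{2} = \frac{41 \left(\frac{3}{76} + D\right)}{2} = \frac{\frac{123}{76} + 41 D}{2} = \frac{123}{152} + \frac{41 D}{2}$)
$21870 - d{\left(-102 \right)} = 21870 - \left(\frac{123}{152} + \frac{41}{2} \left(-102\right)\right) = 21870 - \left(\frac{123}{152} - 2091\right) = 21870 - - \frac{317709}{152} = 21870 + \frac{317709}{152} = \frac{3641949}{152}$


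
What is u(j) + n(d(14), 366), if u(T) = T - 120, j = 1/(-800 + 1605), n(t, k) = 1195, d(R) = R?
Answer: 865376/805 ≈ 1075.0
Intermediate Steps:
j = 1/805 ≈ 0.0012422
u(T) = -120 + T
u(j) + n(d(14), 366) = (-120 + 1/805) + 1195 = -96599/805 + 1195 = 865376/805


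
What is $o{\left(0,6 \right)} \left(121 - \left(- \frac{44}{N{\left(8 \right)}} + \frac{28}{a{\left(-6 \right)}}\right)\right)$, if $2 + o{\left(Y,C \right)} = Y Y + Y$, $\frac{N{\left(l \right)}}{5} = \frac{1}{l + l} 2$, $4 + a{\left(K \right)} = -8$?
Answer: $- \frac{5812}{15} \approx -387.47$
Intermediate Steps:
$a{\left(K \right)} = -12$ ($a{\left(K \right)} = -4 - 8 = -12$)
$N{\left(l \right)} = \frac{5}{l}$ ($N{\left(l \right)} = 5 \frac{1}{l + l} 2 = 5 \frac{1}{2 l} 2 = \frac{5}{l}$)
$o{\left(Y,C \right)} = -2 + Y + Y^{2}$ ($o{\left(Y,C \right)} = -2 + \left(Y Y + Y\right) = -2 + \left(Y^{2} + Y\right) = -2 + \left(Y + Y^{2}\right) = -2 + Y + Y^{2}$)
$o{\left(0,6 \right)} \left(121 - \left(- \frac{44}{N{\left(8 \right)}} + \frac{28}{a{\left(-6 \right)}}\right)\right) = \left(-2 + 0 + 0^{2}\right) \left(121 + \left(- \frac{28}{-12} + \frac{44}{5 \cdot \frac{1}{8}}\right)\right) = \left(-2 + 0 + 0\right) \left(121 - \left(- \frac{7}{3} - \frac{44}{5 \cdot \frac{1}{8}}\right)\right) = - 2 \left(121 + \left(\frac{7}{3} + \frac{44}{\frac{5}{8}}\right)\right) = - 2 \left(121 + \left(\frac{7}{3} + 44 \cdot \frac{8}{5}\right)\right) = - 2 \left(121 + \left(\frac{7}{3} + \frac{352}{5}\right)\right) = - 2 \left(121 + \frac{1091}{15}\right) = \left(-2\right) \frac{2906}{15} = - \frac{5812}{15}$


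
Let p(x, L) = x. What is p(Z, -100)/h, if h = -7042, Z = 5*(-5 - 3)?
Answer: 20/3521 ≈ 0.0056802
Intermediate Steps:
Z = -40 (Z = 5*(-8) = -40)
p(Z, -100)/h = -40/(-7042) = -40*(-1/7042) = 20/3521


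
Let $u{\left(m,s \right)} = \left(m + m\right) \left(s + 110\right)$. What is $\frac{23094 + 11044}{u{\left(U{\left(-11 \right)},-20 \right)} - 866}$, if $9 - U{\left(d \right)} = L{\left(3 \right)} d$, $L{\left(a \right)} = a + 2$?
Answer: $\frac{17069}{5327} \approx 3.2042$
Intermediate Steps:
$L{\left(a \right)} = 2 + a$
$U{\left(d \right)} = 9 - 5 d$ ($U{\left(d \right)} = 9 - \left(2 + 3\right) d = 9 - 5 d$)
$u{\left(m,s \right)} = 2 m \left(110 + s\right)$
$\frac{23094 + 11044}{u{\left(U{\left(-11 \right)},-20 \right)} - 866} = \frac{23094 + 11044}{2 \left(9 - -55\right) \left(110 - 20\right) - 866} = \frac{34138}{2 \left(9 + 55\right) 90 - 866} = \frac{34138}{2 \cdot 64 \cdot 90 - 866} = \frac{34138}{11520 - 866} = \frac{34138}{10654} = 34138 \cdot \frac{1}{10654} = \frac{17069}{5327}$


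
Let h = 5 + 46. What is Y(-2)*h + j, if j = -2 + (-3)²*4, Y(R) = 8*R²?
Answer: 1666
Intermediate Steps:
h = 51
j = 34 (j = -2 + 9*4 = -2 + 36 = 34)
Y(-2)*h + j = (8*(-2)²)*51 + 34 = (8*4)*51 + 34 = 32*51 + 34 = 1632 + 34 = 1666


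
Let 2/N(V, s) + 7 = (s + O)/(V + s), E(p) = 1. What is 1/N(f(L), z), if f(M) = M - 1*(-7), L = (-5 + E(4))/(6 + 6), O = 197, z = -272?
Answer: -5347/1592 ≈ -3.3587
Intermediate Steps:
L = -1/3 (L = (-5 + 1)/(6 + 6) = -4/12 = -4*1/12 = -1/3 ≈ -0.33333)
f(M) = 7 + M (f(M) = M + 7 = 7 + M)
N(V, s) = 2/(-7 + (197 + s)/(V + s)) (N(V, s) = 2/(-7 + (s + 197)/(V + s)) = 2/(-7 + (197 + s)/(V + s)))
1/N(f(L), z) = 1/(2*(-(7 - 1/3) - 1*(-272))/(-197 + 6*(-272) + 7*(7 - 1/3))) = 1/(2*(-1*20/3 + 272)/(-197 - 1632 + 7*(20/3))) = 1/(2*(-20/3 + 272)/(-197 - 1632 + 140/3)) = 1/(2*(796/3)/(-5347/3)) = 1/(2*(-3/5347)*(796/3)) = 1/(-1592/5347) = -5347/1592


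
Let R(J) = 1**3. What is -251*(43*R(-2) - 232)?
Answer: 47439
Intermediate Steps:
R(J) = 1
-251*(43*R(-2) - 232) = -251*(43*1 - 232) = -251*(43 - 232) = -251*(-189) = 47439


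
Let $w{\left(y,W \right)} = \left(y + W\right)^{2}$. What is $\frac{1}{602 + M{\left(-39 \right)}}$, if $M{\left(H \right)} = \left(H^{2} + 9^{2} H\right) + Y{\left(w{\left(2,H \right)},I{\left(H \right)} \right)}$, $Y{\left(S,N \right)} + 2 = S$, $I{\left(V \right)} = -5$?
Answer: $\frac{1}{331} \approx 0.0030211$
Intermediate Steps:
$w{\left(y,W \right)} = \left(W + y\right)^{2}$
$Y{\left(S,N \right)} = -2 + S$
$M{\left(H \right)} = -2 + H^{2} + \left(2 + H\right)^{2} + 81 H$ ($M{\left(H \right)} = \left(H^{2} + 9^{2} H\right) + \left(-2 + \left(H + 2\right)^{2}\right) = \left(H^{2} + 81 H\right) + \left(-2 + \left(2 + H\right)^{2}\right) = -2 + H^{2} + \left(2 + H\right)^{2} + 81 H$)
$\frac{1}{602 + M{\left(-39 \right)}} = \frac{1}{602 + \left(2 + 2 \left(-39\right)^{2} + 85 \left(-39\right)\right)} = \frac{1}{602 + \left(2 + 2 \cdot 1521 - 3315\right)} = \frac{1}{602 + \left(2 + 3042 - 3315\right)} = \frac{1}{602 - 271} = \frac{1}{331}$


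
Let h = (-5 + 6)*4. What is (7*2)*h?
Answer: 56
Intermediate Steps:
h = 4 (h = 1*4 = 4)
(7*2)*h = (7*2)*4 = 14*4 = 56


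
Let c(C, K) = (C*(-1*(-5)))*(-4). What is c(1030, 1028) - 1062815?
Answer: -1083415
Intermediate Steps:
c(C, K) = -20*C (c(C, K) = (C*5)*(-4) = (5*C)*(-4) = -20*C)
c(1030, 1028) - 1062815 = -20*1030 - 1062815 = -20600 - 1062815 = -1083415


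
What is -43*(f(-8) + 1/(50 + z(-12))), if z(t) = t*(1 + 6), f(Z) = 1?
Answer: -1419/34 ≈ -41.735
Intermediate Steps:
z(t) = 7*t (z(t) = t*7 = 7*t)
-43*(f(-8) + 1/(50 + z(-12))) = -43*(1 + 1/(50 + 7*(-12))) = -43*(1 + 1/(50 - 84)) = -43*(1 + 1/(-34)) = -43*(1 - 1/34) = -43*33/34 = -1419/34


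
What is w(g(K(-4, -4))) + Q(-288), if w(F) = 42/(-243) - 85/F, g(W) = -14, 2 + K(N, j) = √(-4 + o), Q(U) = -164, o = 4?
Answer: -179287/1134 ≈ -158.10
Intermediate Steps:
K(N, j) = -2 (K(N, j) = -2 + √(-4 + 4) = -2 + √0 = -2 + 0 = -2)
w(F) = -14/81 - 85/F (w(F) = 42*(-1/243) - 85/F = -14/81 - 85/F)
w(g(K(-4, -4))) + Q(-288) = (-14/81 - 85/(-14)) - 164 = (-14/81 - 85*(-1/14)) - 164 = (-14/81 + 85/14) - 164 = 6689/1134 - 164 = -179287/1134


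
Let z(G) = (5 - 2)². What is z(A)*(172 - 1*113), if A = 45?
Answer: 531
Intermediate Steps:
z(G) = 9 (z(G) = 3² = 9)
z(A)*(172 - 1*113) = 9*(172 - 1*113) = 9*(172 - 113) = 9*59 = 531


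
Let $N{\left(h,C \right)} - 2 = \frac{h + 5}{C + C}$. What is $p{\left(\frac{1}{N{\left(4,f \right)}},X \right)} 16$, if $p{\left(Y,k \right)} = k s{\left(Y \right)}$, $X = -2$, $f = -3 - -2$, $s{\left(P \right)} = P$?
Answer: $\frac{64}{5} \approx 12.8$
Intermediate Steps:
$f = -1$ ($f = -3 + 2 = -1$)
$N{\left(h,C \right)} = 2 + \frac{5 + h}{2 C}$ ($N{\left(h,C \right)} = 2 + \frac{h + 5}{C + C} = 2 + \frac{5 + h}{2 C}$)
$p{\left(Y,k \right)} = Y k$ ($p{\left(Y,k \right)} = k Y = Y k$)
$p{\left(\frac{1}{N{\left(4,f \right)}},X \right)} 16 = \frac{1}{\frac{1}{2} \frac{1}{-1} \left(5 + 4 + 4 \left(-1\right)\right)} \left(-2\right) 16 = \frac{1}{\frac{1}{2} \left(-1\right) \left(5 + 4 - 4\right)} \left(-2\right) 16 = \frac{1}{\frac{1}{2} \left(-1\right) 5} \left(-2\right) 16 = \frac{1}{- \frac{5}{2}} \left(-2\right) 16 = \left(- \frac{2}{5}\right) \left(-2\right) 16 = \frac{4}{5} \cdot 16 = \frac{64}{5}$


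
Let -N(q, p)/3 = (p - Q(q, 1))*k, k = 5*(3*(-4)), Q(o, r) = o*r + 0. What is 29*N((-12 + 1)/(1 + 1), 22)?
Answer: 143550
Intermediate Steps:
Q(o, r) = o*r
k = -60 (k = 5*(-12) = -60)
N(q, p) = -180*q + 180*p (N(q, p) = -3*(p - q)*(-60) = -3*(-60*p + 60*q) = -180*q + 180*p)
29*N((-12 + 1)/(1 + 1), 22) = 29*(-180*(-12 + 1)/(1 + 1) + 180*22) = 29*(-(-1980)/2 + 3960) = 29*(-180*(-11/2) + 3960) = 29*(990 + 3960) = 29*4950 = 143550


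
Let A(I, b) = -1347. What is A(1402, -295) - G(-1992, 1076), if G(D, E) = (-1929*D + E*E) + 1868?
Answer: -5003559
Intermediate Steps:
G(D, E) = 1868 + E² - 1929*D (G(D, E) = (-1929*D + E²) + 1868 = (E² - 1929*D) + 1868 = 1868 + E² - 1929*D)
A(1402, -295) - G(-1992, 1076) = -1347 - (1868 + 1076² - 1929*(-1992)) = -1347 - (1868 + 1157776 + 3842568) = -1347 - 1*5002212 = -1347 - 5002212 = -5003559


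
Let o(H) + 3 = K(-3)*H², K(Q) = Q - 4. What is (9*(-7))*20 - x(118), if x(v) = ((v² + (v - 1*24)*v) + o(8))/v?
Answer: -173245/118 ≈ -1468.2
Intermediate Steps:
K(Q) = -4 + Q
o(H) = -3 - 7*H² (o(H) = -3 + (-4 - 3)*H² = -3 - 7*H²)
x(v) = (-451 + v² + v*(-24 + v))/v (x(v) = ((v² + (v - 1*24)*v) + (-3 - 7*8²))/v = ((v² + (v - 24)*v) + (-3 - 7*64))/v = ((v² + (-24 + v)*v) + (-3 - 448))/v = ((v² + v*(-24 + v)) - 451)/v = (-451 + v² + v*(-24 + v))/v)
(9*(-7))*20 - x(118) = (9*(-7))*20 - (-24 - 451/118 + 2*118) = -63*20 - (-24 - 451*1/118 + 236) = -1260 - (-24 - 451/118 + 236) = -1260 - 1*24565/118 = -1260 - 24565/118 = -173245/118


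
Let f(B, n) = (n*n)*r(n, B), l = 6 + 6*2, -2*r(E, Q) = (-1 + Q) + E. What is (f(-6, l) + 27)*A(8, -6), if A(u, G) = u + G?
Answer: -3510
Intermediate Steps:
r(E, Q) = ½ - E/2 - Q/2 (r(E, Q) = -((-1 + Q) + E)/2 = -(-1 + E + Q)/2 = ½ - E/2 - Q/2)
l = 18 (l = 6 + 12 = 18)
f(B, n) = n²*(½ - B/2 - n/2) (f(B, n) = (n*n)*(½ - n/2 - B/2) = n²*(½ - B/2 - n/2))
A(u, G) = G + u
(f(-6, l) + 27)*A(8, -6) = ((½)*18²*(1 - 1*(-6) - 1*18) + 27)*(-6 + 8) = ((½)*324*(1 + 6 - 18) + 27)*2 = ((½)*324*(-11) + 27)*2 = (-1782 + 27)*2 = -1755*2 = -3510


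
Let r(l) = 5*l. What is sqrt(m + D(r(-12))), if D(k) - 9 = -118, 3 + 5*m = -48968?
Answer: 2*I*sqrt(61895)/5 ≈ 99.515*I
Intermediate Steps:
m = -48971/5 (m = -3/5 + (1/5)*(-48968) = -3/5 - 48968/5 = -48971/5 ≈ -9794.2)
D(k) = -109 (D(k) = 9 - 118 = -109)
sqrt(m + D(r(-12))) = sqrt(-48971/5 - 109) = sqrt(-49516/5) = 2*I*sqrt(61895)/5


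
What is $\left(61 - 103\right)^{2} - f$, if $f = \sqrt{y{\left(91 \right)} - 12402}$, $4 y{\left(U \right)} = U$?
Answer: $1764 - \frac{13 i \sqrt{293}}{2} \approx 1764.0 - 111.26 i$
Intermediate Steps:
$y{\left(U \right)} = \frac{U}{4}$
$f = \frac{13 i \sqrt{293}}{2}$ ($f = \sqrt{\frac{1}{4} \cdot 91 - 12402} = \sqrt{\frac{91}{4} - 12402} = \sqrt{- \frac{49517}{4}} = \frac{13 i \sqrt{293}}{2} \approx 111.26 i$)
$\left(61 - 103\right)^{2} - f = \left(61 - 103\right)^{2} - \frac{13 i \sqrt{293}}{2} = \left(-42\right)^{2} - \frac{13 i \sqrt{293}}{2} = 1764 - \frac{13 i \sqrt{293}}{2}$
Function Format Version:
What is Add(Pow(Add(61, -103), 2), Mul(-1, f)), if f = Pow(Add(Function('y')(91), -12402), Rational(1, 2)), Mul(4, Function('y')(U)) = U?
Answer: Add(1764, Mul(Rational(-13, 2), I, Pow(293, Rational(1, 2)))) ≈ Add(1764.0, Mul(-111.26, I))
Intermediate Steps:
Function('y')(U) = Mul(Rational(1, 4), U)
f = Mul(Rational(13, 2), I, Pow(293, Rational(1, 2))) (f = Pow(Add(Mul(Rational(1, 4), 91), -12402), Rational(1, 2)) = Pow(Add(Rational(91, 4), -12402), Rational(1, 2)) = Pow(Rational(-49517, 4), Rational(1, 2)) = Mul(Rational(13, 2), I, Pow(293, Rational(1, 2))) ≈ Mul(111.26, I))
Add(Pow(Add(61, -103), 2), Mul(-1, f)) = Add(Pow(Add(61, -103), 2), Mul(-1, Mul(Rational(13, 2), I, Pow(293, Rational(1, 2))))) = Add(Pow(-42, 2), Mul(Rational(-13, 2), I, Pow(293, Rational(1, 2)))) = Add(1764, Mul(Rational(-13, 2), I, Pow(293, Rational(1, 2))))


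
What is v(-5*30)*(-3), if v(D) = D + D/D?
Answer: 447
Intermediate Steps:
v(D) = 1 + D (v(D) = D + 1 = 1 + D)
v(-5*30)*(-3) = (1 - 5*30)*(-3) = (1 - 150)*(-3) = -149*(-3) = 447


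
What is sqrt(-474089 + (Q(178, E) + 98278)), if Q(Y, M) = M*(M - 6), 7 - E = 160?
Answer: 2*I*sqrt(87871) ≈ 592.86*I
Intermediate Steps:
E = -153 (E = 7 - 1*160 = 7 - 160 = -153)
Q(Y, M) = M*(-6 + M)
sqrt(-474089 + (Q(178, E) + 98278)) = sqrt(-474089 + (-153*(-6 - 153) + 98278)) = sqrt(-474089 + (-153*(-159) + 98278)) = sqrt(-474089 + (24327 + 98278)) = sqrt(-474089 + 122605) = sqrt(-351484) = 2*I*sqrt(87871)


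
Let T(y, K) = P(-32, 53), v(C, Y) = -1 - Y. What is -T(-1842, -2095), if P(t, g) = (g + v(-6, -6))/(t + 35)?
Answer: -58/3 ≈ -19.333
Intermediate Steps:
P(t, g) = (5 + g)/(35 + t) (P(t, g) = (g + (-1 - 1*(-6)))/(t + 35) = (g + (-1 + 6))/(35 + t) = (g + 5)/(35 + t) = (5 + g)/(35 + t))
T(y, K) = 58/3 (T(y, K) = (5 + 53)/(35 - 32) = 58/3)
-T(-1842, -2095) = -1*58/3 = -58/3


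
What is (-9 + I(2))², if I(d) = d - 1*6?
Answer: 169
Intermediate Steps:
I(d) = -6 + d (I(d) = d - 6 = -6 + d)
(-9 + I(2))² = (-9 + (-6 + 2))² = (-9 - 4)² = (-13)² = 169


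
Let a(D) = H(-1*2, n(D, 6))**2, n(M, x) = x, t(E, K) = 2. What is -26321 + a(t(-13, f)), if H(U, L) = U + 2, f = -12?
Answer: -26321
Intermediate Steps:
H(U, L) = 2 + U
a(D) = 0 (a(D) = (2 - 1*2)**2 = (2 - 2)**2 = 0**2 = 0)
-26321 + a(t(-13, f)) = -26321 + 0 = -26321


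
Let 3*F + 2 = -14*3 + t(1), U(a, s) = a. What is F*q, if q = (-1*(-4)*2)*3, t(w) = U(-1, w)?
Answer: -360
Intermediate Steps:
t(w) = -1
q = 24 (q = (4*2)*3 = 8*3 = 24)
F = -15 (F = -⅔ + (-14*3 - 1)/3 = -⅔ + (-42 - 1)/3 = -⅔ + (⅓)*(-43) = -⅔ - 43/3 = -15)
F*q = -15*24 = -360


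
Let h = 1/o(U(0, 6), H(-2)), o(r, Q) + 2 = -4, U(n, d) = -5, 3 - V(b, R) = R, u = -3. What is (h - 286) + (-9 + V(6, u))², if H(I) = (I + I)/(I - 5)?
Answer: -1663/6 ≈ -277.17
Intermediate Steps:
V(b, R) = 3 - R
H(I) = 2*I/(-5 + I) (H(I) = (2*I)/(-5 + I) = 2*I/(-5 + I))
o(r, Q) = -6 (o(r, Q) = -2 - 4 = -6)
h = -⅙ (h = 1/(-6) = -⅙ ≈ -0.16667)
(h - 286) + (-9 + V(6, u))² = (-⅙ - 286) + (-9 + (3 - 1*(-3)))² = -1717/6 + (-9 + (3 + 3))² = -1717/6 + (-9 + 6)² = -1717/6 + (-3)² = -1717/6 + 9 = -1663/6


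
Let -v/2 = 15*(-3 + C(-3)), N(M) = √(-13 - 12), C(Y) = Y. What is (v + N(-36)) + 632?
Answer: 812 + 5*I ≈ 812.0 + 5.0*I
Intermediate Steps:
N(M) = 5*I (N(M) = √(-25) = 5*I)
v = 180 (v = -30*(-3 - 3) = -30*(-6) = -2*(-90) = 180)
(v + N(-36)) + 632 = (180 + 5*I) + 632 = 812 + 5*I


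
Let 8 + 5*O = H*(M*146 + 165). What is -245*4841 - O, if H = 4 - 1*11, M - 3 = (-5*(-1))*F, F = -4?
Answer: -5946436/5 ≈ -1.1893e+6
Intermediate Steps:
M = -17 (M = 3 - 5*(-1)*(-4) = 3 + 5*(-4) = 3 - 20 = -17)
H = -7 (H = 4 - 11 = -7)
O = 16211/5 (O = -8/5 + (-7*(-17*146 + 165))/5 = -8/5 + (-7*(-2482 + 165))/5 = -8/5 + (-7*(-2317))/5 = -8/5 + (⅕)*16219 = -8/5 + 16219/5 = 16211/5 ≈ 3242.2)
-245*4841 - O = -245*4841 - 1*16211/5 = -1186045 - 16211/5 = -5946436/5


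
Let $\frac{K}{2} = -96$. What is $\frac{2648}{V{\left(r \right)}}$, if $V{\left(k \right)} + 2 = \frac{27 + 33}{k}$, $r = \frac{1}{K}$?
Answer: $- \frac{1324}{5761} \approx -0.22982$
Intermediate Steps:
$K = -192$ ($K = 2 \left(-96\right) = -192$)
$r = - \frac{1}{192}$ ($r = \frac{1}{-192} = - \frac{1}{192} \approx -0.0052083$)
$V{\left(k \right)} = -2 + \frac{60}{k}$ ($V{\left(k \right)} = -2 + \frac{27 + 33}{k} = -2 + \frac{60}{k}$)
$\frac{2648}{V{\left(r \right)}} = \frac{2648}{-2 + \frac{60}{- \frac{1}{192}}} = \frac{2648}{-2 + 60 \left(-192\right)} = \frac{2648}{-2 - 11520} = \frac{2648}{-11522} = 2648 \left(- \frac{1}{11522}\right) = - \frac{1324}{5761}$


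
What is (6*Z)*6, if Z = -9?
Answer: -324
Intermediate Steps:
(6*Z)*6 = (6*(-9))*6 = -54*6 = -324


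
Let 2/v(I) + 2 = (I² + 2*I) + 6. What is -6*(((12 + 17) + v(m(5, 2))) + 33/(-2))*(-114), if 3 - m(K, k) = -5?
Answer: 59964/7 ≈ 8566.3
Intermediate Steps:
m(K, k) = 8 (m(K, k) = 3 - 1*(-5) = 3 + 5 = 8)
v(I) = 2/(4 + I² + 2*I) (v(I) = 2/(-2 + ((I² + 2*I) + 6)) = 2/(-2 + (6 + I² + 2*I)) = 2/(4 + I² + 2*I))
-6*(((12 + 17) + v(m(5, 2))) + 33/(-2))*(-114) = -6*(((12 + 17) + 2/(4 + 8² + 2*8)) + 33/(-2))*(-114) = -6*((29 + 2/(4 + 64 + 16)) + 33*(-½))*(-114) = -6*((29 + 2/84) - 33/2)*(-114) = -6*((29 + 2*(1/84)) - 33/2)*(-114) = -6*((29 + 1/42) - 33/2)*(-114) = -6*(1219/42 - 33/2)*(-114) = -6*263/21*(-114) = -526/7*(-114) = 59964/7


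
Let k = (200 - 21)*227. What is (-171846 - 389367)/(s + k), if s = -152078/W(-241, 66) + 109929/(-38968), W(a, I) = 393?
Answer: -8594653836312/616301612791 ≈ -13.946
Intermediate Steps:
k = 40633 (k = 179*227 = 40633)
s = -5969377601/15314424 (s = -152078/393 + 109929/(-38968) = -152078*1/393 + 109929*(-1/38968) = -152078/393 - 109929/38968 = -5969377601/15314424 ≈ -389.79)
(-171846 - 389367)/(s + k) = (-171846 - 389367)/(-5969377601/15314424 + 40633) = -561213/616301612791/15314424 = -561213*15314424/616301612791 = -8594653836312/616301612791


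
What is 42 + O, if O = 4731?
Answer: 4773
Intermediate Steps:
42 + O = 42 + 4731 = 4773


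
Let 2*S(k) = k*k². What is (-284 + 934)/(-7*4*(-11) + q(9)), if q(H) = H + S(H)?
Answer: 1300/1363 ≈ 0.95378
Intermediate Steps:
S(k) = k³/2 (S(k) = (k*k²)/2 = k³/2)
q(H) = H + H³/2
(-284 + 934)/(-7*4*(-11) + q(9)) = (-284 + 934)/(-7*4*(-11) + (9 + (½)*9³)) = 650/(-28*(-11) + (9 + (½)*729)) = 650/(308 + (9 + 729/2)) = 650/(308 + 747/2) = 650/(1363/2) = 650*(2/1363) = 1300/1363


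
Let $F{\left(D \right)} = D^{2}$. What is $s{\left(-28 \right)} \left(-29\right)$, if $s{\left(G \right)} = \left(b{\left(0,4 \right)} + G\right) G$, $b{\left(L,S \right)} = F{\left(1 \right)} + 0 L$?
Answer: $-21924$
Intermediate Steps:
$b{\left(L,S \right)} = 1$ ($b{\left(L,S \right)} = 1^{2} + 0 L = 1 + 0 = 1$)
$s{\left(G \right)} = G \left(1 + G\right)$ ($s{\left(G \right)} = \left(1 + G\right) G = G \left(1 + G\right)$)
$s{\left(-28 \right)} \left(-29\right) = - 28 \left(1 - 28\right) \left(-29\right) = \left(-28\right) \left(-27\right) \left(-29\right) = 756 \left(-29\right) = -21924$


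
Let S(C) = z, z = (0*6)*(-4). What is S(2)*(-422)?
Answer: 0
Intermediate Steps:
z = 0 (z = 0*(-4) = 0)
S(C) = 0
S(2)*(-422) = 0*(-422) = 0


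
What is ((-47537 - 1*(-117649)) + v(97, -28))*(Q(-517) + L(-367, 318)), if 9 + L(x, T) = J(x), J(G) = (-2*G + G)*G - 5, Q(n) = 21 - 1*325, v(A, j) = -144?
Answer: -9446169776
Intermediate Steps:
Q(n) = -304 (Q(n) = 21 - 325 = -304)
J(G) = -5 - G² (J(G) = (-G)*G - 5 = -G² - 5 = -5 - G²)
L(x, T) = -14 - x² (L(x, T) = -9 + (-5 - x²) = -14 - x²)
((-47537 - 1*(-117649)) + v(97, -28))*(Q(-517) + L(-367, 318)) = ((-47537 - 1*(-117649)) - 144)*(-304 + (-14 - 1*(-367)²)) = ((-47537 + 117649) - 144)*(-304 + (-14 - 1*134689)) = (70112 - 144)*(-304 + (-14 - 134689)) = 69968*(-304 - 134703) = 69968*(-135007) = -9446169776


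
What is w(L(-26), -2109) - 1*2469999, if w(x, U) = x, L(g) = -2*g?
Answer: -2469947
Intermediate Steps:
w(L(-26), -2109) - 1*2469999 = -2*(-26) - 1*2469999 = 52 - 2469999 = -2469947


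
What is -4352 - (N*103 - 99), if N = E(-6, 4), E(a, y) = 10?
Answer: -5283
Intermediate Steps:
N = 10
-4352 - (N*103 - 99) = -4352 - (10*103 - 99) = -4352 - (1030 - 99) = -4352 - 1*931 = -4352 - 931 = -5283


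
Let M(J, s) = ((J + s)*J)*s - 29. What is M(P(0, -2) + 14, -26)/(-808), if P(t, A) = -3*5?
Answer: 731/808 ≈ 0.90470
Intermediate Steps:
P(t, A) = -15
M(J, s) = -29 + J*s*(J + s) (M(J, s) = (J*(J + s))*s - 29 = J*s*(J + s) - 29 = -29 + J*s*(J + s))
M(P(0, -2) + 14, -26)/(-808) = (-29 + (-15 + 14)*(-26)² - 26*(-15 + 14)²)/(-808) = (-29 - 1*676 - 26*(-1)²)*(-1/808) = (-29 - 676 - 26*1)*(-1/808) = (-29 - 676 - 26)*(-1/808) = -731*(-1/808) = 731/808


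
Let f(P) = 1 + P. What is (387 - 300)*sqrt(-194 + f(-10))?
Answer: 87*I*sqrt(203) ≈ 1239.6*I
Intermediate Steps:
(387 - 300)*sqrt(-194 + f(-10)) = (387 - 300)*sqrt(-194 + (1 - 10)) = 87*sqrt(-194 - 9) = 87*sqrt(-203) = 87*(I*sqrt(203)) = 87*I*sqrt(203)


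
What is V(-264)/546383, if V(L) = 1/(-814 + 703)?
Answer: -1/60648513 ≈ -1.6488e-8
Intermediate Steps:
V(L) = -1/111 (V(L) = 1/(-111) = -1/111)
V(-264)/546383 = -1/111/546383 = -1/111*1/546383 = -1/60648513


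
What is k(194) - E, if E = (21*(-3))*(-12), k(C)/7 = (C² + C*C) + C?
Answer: 527506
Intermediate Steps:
k(C) = 7*C + 14*C² (k(C) = 7*((C² + C*C) + C) = 7*((C² + C²) + C) = 7*(2*C² + C) = 7*(C + 2*C²) = 7*C + 14*C²)
E = 756 (E = -63*(-12) = 756)
k(194) - E = 7*194*(1 + 2*194) - 1*756 = 7*194*(1 + 388) - 756 = 7*194*389 - 756 = 528262 - 756 = 527506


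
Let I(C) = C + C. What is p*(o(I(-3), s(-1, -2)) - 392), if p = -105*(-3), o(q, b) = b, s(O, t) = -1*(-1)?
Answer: -123165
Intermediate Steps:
I(C) = 2*C
s(O, t) = 1
p = 315
p*(o(I(-3), s(-1, -2)) - 392) = 315*(1 - 392) = 315*(-391) = -123165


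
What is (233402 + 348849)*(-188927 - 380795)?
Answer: -331721204222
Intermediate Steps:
(233402 + 348849)*(-188927 - 380795) = 582251*(-569722) = -331721204222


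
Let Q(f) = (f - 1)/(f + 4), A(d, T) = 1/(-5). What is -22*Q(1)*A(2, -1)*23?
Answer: 0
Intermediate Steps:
A(d, T) = -⅕
Q(f) = (-1 + f)/(4 + f)
-22*Q(1)*A(2, -1)*23 = -22*(-1 + 1)/(4 + 1)*(-1)/5*23 = -22*0/5*(-1)/5*23 = -22*(⅕)*0*(-1)/5*23 = -0*(-1)/5*23 = -22*0*23 = 0*23 = 0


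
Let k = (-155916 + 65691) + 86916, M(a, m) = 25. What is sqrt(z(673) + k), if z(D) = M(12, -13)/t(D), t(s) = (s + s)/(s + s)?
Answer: 2*I*sqrt(821) ≈ 57.306*I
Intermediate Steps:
t(s) = 1 (t(s) = (2*s)/((2*s)) = (2*s)*(1/(2*s)) = 1)
z(D) = 25 (z(D) = 25/1 = 25*1 = 25)
k = -3309 (k = -90225 + 86916 = -3309)
sqrt(z(673) + k) = sqrt(25 - 3309) = sqrt(-3284) = 2*I*sqrt(821)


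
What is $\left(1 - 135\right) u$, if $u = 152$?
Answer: $-20368$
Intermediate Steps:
$\left(1 - 135\right) u = \left(1 - 135\right) 152 = \left(-134\right) 152 = -20368$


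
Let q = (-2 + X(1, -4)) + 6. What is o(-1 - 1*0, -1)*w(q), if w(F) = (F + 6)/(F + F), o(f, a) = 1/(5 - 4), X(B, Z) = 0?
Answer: 5/4 ≈ 1.2500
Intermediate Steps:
o(f, a) = 1 (o(f, a) = 1/1 = 1)
q = 4 (q = (-2 + 0) + 6 = -2 + 6 = 4)
w(F) = (6 + F)/(2*F) (w(F) = (6 + F)/((2*F)) = (6 + F)*(1/(2*F)) = (6 + F)/(2*F))
o(-1 - 1*0, -1)*w(q) = 1*((1/2)*(6 + 4)/4) = 1*((1/2)*(1/4)*10) = 1*(5/4) = 5/4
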